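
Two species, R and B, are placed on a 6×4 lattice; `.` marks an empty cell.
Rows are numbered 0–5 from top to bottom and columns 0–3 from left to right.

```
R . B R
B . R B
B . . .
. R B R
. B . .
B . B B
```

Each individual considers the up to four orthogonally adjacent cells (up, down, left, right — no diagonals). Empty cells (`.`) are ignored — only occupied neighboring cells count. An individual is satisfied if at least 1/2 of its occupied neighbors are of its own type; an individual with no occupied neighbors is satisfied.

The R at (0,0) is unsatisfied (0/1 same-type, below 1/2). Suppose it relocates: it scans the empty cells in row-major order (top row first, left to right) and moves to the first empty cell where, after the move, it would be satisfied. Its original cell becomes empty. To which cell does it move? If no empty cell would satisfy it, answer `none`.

Vacating (0,0). Empty cells in order:
  (0,1): 0/1 same-type → still unsatisfied.
  (1,1): 1/2 same-type → satisfied — stop here.

(1,1)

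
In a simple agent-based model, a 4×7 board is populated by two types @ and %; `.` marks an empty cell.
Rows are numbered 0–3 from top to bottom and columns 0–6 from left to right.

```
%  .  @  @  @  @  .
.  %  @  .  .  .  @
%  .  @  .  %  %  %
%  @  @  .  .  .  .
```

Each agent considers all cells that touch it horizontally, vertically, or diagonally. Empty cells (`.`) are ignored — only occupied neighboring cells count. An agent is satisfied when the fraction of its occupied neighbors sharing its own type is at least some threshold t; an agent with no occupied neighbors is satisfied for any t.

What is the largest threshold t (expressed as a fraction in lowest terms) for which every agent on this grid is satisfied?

(0,0)% 1/1
(0,2)@ 2/3
(0,3)@ 3/3
(0,4)@ 2/2
(0,5)@ 2/2
(1,1)% 2/5
(1,2)@ 3/4
(1,6)@ 1/3
(2,0)% 2/3
(2,2)@ 3/4
(2,4)% 1/1
(2,5)% 2/3
(2,6)% 1/2
(3,0)% 1/2
(3,1)@ 2/4
(3,2)@ 2/2
The smallest same-type fraction is 1/3 at (1,6), which reduces to 1/3. Any threshold above that leaves this agent unsatisfied.

1/3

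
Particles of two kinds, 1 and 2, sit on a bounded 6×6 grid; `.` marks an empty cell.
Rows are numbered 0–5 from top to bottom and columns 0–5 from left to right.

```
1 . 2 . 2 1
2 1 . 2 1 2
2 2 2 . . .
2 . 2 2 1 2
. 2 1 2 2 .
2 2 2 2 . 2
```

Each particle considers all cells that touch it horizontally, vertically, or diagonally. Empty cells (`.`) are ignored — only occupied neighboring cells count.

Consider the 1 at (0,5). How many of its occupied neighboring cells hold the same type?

Occupied neighbors of (0,5): (0,4)=2, (1,4)=1, (1,5)=2.
Same type (1): 1 of 3.

1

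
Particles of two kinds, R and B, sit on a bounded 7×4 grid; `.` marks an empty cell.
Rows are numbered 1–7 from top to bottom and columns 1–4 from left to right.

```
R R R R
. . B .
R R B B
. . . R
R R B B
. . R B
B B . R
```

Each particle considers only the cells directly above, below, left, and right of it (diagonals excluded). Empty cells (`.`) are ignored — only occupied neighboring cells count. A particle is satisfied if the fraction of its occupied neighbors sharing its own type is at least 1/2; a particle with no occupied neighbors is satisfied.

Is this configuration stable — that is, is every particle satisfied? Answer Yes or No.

Row 1: (1,1)R 1/1 satisfied · (1,2)R 2/2 satisfied · (1,3)R 2/3 satisfied · (1,4)R 1/1 satisfied
Row 2: (2,3)B 1/2 satisfied
Row 3: (3,1)R 1/1 satisfied · (3,2)R 1/2 satisfied · (3,3)B 2/3 satisfied · (3,4)B 1/2 satisfied
Row 4: (4,4)R 0/2 not
Row 5: (5,1)R 1/1 satisfied · (5,2)R 1/2 satisfied · (5,3)B 1/3 not · (5,4)B 2/3 satisfied
Row 6: (6,3)R 0/2 not · (6,4)B 1/3 not
Row 7: (7,1)B 1/1 satisfied · (7,2)B 1/1 satisfied · (7,4)R 0/1 not
For instance (4,4) has only 0/2 same-type neighbors, below 1/2.

No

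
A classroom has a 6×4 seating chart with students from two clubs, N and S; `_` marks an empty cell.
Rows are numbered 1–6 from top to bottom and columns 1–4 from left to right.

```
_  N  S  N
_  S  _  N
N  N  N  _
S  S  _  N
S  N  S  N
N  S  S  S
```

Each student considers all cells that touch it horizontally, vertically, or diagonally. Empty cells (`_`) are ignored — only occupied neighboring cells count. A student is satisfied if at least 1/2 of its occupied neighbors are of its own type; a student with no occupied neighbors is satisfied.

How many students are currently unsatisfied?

(1,2)N 0/2 ✗
(1,3)S 1/4 ✗
(1,4)N 1/2 ✓
(2,2)S 1/5 ✗
(2,4)N 2/3 ✓
(3,1)N 1/4 ✗
(3,2)N 2/5 ✗
(3,3)N 3/5 ✓
(4,1)S 2/5 ✗
(4,2)S 3/7 ✗
(4,4)N 2/3 ✓
(5,1)S 3/5 ✓
(5,2)N 1/7 ✗
(5,3)S 4/7 ✓
(5,4)N 1/4 ✗
(6,1)N 1/3 ✗
(6,2)S 3/5 ✓
(6,3)S 3/5 ✓
(6,4)S 2/3 ✓
Unsatisfied: (1,2), (1,3), (2,2), (3,1), (3,2), (4,1), (4,2), (5,2), (5,4), (6,1) — 10 in total.

10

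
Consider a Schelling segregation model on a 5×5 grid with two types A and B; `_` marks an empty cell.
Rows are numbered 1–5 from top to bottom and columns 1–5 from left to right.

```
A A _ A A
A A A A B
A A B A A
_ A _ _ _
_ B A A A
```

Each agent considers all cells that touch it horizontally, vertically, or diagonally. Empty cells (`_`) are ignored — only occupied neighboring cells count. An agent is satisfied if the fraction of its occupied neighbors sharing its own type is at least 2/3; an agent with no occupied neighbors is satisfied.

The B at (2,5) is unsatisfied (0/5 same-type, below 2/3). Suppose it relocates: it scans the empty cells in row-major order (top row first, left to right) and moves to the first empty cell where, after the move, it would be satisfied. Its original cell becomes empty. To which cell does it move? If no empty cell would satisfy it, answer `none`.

none

Vacating (2,5). Empty cells in order:
  (1,3): 0/5 same-type → still unsatisfied.
  (4,1): 1/4 same-type → still unsatisfied.
  (4,3): 2/7 same-type → still unsatisfied.
  (4,4): 1/6 same-type → still unsatisfied.
  (4,5): 0/4 same-type → still unsatisfied.
  (5,1): 1/2 same-type → still unsatisfied.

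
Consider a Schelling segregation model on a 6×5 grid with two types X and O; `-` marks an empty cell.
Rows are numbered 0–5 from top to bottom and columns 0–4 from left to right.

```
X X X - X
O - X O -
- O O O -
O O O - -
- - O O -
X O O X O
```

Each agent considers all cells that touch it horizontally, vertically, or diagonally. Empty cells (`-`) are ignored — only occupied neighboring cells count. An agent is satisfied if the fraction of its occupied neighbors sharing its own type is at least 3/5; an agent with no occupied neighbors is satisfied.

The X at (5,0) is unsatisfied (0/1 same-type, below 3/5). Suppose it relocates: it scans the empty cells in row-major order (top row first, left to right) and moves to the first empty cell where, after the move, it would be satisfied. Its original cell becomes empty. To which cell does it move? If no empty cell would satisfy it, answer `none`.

Vacating (5,0). Empty cells in order:
  (0,3): 3/4 same-type → satisfied — stop here.

(0,3)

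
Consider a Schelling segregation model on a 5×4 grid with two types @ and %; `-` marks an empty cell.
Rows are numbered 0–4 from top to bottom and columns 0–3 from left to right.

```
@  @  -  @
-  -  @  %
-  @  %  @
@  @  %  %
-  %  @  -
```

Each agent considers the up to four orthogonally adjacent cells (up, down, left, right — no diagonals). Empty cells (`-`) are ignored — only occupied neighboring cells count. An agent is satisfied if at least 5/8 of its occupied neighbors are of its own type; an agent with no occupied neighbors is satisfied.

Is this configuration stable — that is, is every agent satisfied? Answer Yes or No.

Row 0: (0,0)@ 1/1 ok · (0,1)@ 1/1 ok · (0,3)@ 0/1 unhappy
Row 1: (1,2)@ 0/2 unhappy · (1,3)% 0/3 unhappy
Row 2: (2,1)@ 1/2 unhappy · (2,2)% 1/4 unhappy · (2,3)@ 0/3 unhappy
Row 3: (3,0)@ 1/1 ok · (3,1)@ 2/4 unhappy · (3,2)% 2/4 unhappy · (3,3)% 1/2 unhappy
Row 4: (4,1)% 0/2 unhappy · (4,2)@ 0/2 unhappy
For instance (0,3) has only 0/1 same-type neighbors, below 5/8.

No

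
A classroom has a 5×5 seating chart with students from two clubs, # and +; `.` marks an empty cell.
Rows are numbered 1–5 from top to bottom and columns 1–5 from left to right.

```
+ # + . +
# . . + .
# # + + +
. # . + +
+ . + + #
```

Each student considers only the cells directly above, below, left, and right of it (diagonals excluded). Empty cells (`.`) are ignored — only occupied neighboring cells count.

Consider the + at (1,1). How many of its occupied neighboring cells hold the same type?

0

Occupied neighbors of (1,1): (2,1)=#, (1,2)=#.
Same type (+): 0 of 2.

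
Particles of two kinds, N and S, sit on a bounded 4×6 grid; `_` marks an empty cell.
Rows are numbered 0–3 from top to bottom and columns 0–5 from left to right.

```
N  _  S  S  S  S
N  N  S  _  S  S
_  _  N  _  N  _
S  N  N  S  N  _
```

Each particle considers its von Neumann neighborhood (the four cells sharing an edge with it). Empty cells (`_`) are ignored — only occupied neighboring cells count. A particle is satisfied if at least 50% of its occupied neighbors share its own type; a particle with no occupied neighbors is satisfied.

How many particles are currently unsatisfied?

3

(0,0)N 1/1 satisfied
(0,2)S 2/2 satisfied
(0,3)S 2/2 satisfied
(0,4)S 3/3 satisfied
(0,5)S 2/2 satisfied
(1,0)N 2/2 satisfied
(1,1)N 1/2 satisfied
(1,2)S 1/3 not
(1,4)S 2/3 satisfied
(1,5)S 2/2 satisfied
(2,2)N 1/2 satisfied
(2,4)N 1/2 satisfied
(3,0)S 0/1 not
(3,1)N 1/2 satisfied
(3,2)N 2/3 satisfied
(3,3)S 0/2 not
(3,4)N 1/2 satisfied
Unsatisfied: (1,2), (3,0), (3,3) — 3 in total.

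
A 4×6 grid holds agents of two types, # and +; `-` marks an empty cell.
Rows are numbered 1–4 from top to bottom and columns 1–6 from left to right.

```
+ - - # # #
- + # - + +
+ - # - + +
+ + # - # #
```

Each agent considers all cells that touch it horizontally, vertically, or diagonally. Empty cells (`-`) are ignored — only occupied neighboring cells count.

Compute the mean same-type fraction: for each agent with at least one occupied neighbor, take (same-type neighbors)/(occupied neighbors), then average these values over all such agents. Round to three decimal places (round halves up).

0.596

Row 1: (1,1)+ 1/1 · (1,4)# 2/3 · (1,5)# 2/4 · (1,6)# 1/3
Row 2: (2,2)+ 2/4 · (2,3)# 2/3 · (2,5)+ 3/6 · (2,6)+ 3/5
Row 3: (3,1)+ 3/3 · (3,3)# 2/4 · (3,5)+ 3/5 · (3,6)+ 3/5
Row 4: (4,1)+ 2/2 · (4,2)+ 2/4 · (4,3)# 1/2 · (4,5)# 1/3 · (4,6)# 1/3
Sum over 17 agents: 1/1 + 2/3 + 2/4 + 1/3 + 2/4 + 2/3 + 3/6 + 3/5 + 3/3 + 2/4 + 3/5 + 3/5 + 2/2 + 2/4 + 1/2 + 1/3 + 1/3 = 152/15; mean = 152/15 ÷ 17 = 152/255 = 0.596078… → 0.596.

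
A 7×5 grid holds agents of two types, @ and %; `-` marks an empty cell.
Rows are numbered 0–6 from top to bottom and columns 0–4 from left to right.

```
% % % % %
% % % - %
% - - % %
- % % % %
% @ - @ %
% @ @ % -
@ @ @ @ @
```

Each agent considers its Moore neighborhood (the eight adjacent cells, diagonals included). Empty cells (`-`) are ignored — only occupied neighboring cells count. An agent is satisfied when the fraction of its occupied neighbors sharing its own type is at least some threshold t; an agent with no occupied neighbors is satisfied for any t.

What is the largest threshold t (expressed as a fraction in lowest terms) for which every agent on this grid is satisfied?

1/6

(0,0)% 3/3
(0,1)% 5/5
(0,2)% 4/4
(0,3)% 4/4
(0,4)% 2/2
(1,0)% 4/4
(1,1)% 6/6
(1,2)% 5/5
(1,4)% 4/4
(2,0)% 3/3
(2,3)% 6/6
(2,4)% 4/4
(3,1)% 3/4
(3,2)% 3/5
(3,3)% 5/6
(3,4)% 4/5
(4,0)% 2/4
(4,1)@ 2/6
(4,3)@ 1/6
(4,4)% 3/4
(5,0)% 1/5
(5,1)@ 5/7
(5,2)@ 6/7
(5,3)% 1/6
(6,0)@ 2/3
(6,1)@ 4/5
(6,2)@ 4/5
(6,3)@ 3/4
(6,4)@ 1/2
The smallest same-type fraction is 1/6 at (4,3), which reduces to 1/6. Any threshold above that leaves this agent unsatisfied.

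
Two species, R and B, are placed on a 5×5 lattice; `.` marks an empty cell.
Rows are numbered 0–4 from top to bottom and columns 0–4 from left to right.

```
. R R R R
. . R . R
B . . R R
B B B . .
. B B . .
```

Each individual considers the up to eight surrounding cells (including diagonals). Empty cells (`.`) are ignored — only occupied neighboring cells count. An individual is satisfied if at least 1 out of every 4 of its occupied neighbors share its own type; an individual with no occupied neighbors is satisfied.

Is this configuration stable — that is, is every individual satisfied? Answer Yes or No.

(0,1)R 2/2 satisfied
(0,2)R 3/3 satisfied
(0,3)R 4/4 satisfied
(0,4)R 2/2 satisfied
(1,2)R 4/4 satisfied
(1,4)R 4/4 satisfied
(2,0)B 2/2 satisfied
(2,3)R 3/4 satisfied
(2,4)R 2/2 satisfied
(3,0)B 3/3 satisfied
(3,1)B 5/5 satisfied
(3,2)B 3/4 satisfied
(4,1)B 4/4 satisfied
(4,2)B 3/3 satisfied
All meet the threshold, so the configuration is stable.

Yes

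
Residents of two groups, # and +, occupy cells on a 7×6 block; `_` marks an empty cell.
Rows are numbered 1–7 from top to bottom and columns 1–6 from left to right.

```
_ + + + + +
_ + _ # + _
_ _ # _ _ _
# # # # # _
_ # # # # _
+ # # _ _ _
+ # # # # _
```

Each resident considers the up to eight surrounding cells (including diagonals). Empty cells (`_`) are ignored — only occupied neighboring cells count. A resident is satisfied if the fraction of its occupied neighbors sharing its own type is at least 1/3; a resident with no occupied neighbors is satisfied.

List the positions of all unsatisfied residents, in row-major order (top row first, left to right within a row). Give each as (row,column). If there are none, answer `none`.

(2,4), (6,1)

Row 1: (1,2)+ 2/2 ✓ · (1,3)+ 3/4 ✓ · (1,4)+ 3/4 ✓ · (1,5)+ 3/4 ✓ · (1,6)+ 2/2 ✓
Row 2: (2,2)+ 2/3 ✓ · (2,4)# 1/5 ✗ · (2,5)+ 3/4 ✓
Row 3: (3,3)# 4/5 ✓
Row 4: (4,1)# 2/2 ✓ · (4,2)# 5/5 ✓ · (4,3)# 6/6 ✓ · (4,4)# 6/6 ✓ · (4,5)# 3/3 ✓
Row 5: (5,2)# 6/7 ✓ · (5,3)# 7/7 ✓ · (5,4)# 6/6 ✓ · (5,5)# 3/3 ✓
Row 6: (6,1)+ 1/4 ✗ · (6,2)# 5/7 ✓ · (6,3)# 7/7 ✓
Row 7: (7,1)+ 1/3 ✓ · (7,2)# 3/5 ✓ · (7,3)# 4/4 ✓ · (7,4)# 3/3 ✓ · (7,5)# 1/1 ✓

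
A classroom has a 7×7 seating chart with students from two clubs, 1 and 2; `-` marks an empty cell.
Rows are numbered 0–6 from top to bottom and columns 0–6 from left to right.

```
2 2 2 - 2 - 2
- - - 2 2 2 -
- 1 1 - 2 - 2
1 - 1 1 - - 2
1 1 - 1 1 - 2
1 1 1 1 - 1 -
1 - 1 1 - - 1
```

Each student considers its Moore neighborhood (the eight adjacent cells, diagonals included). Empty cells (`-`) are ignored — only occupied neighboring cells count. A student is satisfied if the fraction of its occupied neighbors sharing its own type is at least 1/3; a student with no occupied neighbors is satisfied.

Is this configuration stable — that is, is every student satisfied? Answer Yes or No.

Yes

Row 0: (0,0)2 1/1 ✓ · (0,1)2 2/2 ✓ · (0,2)2 2/2 ✓ · (0,4)2 3/3 ✓ · (0,6)2 1/1 ✓
Row 1: (1,3)2 4/5 ✓ · (1,4)2 4/4 ✓ · (1,5)2 5/5 ✓
Row 2: (2,1)1 3/3 ✓ · (2,2)1 3/4 ✓ · (2,4)2 3/4 ✓ · (2,6)2 2/2 ✓
Row 3: (3,0)1 3/3 ✓ · (3,2)1 5/5 ✓ · (3,3)1 4/5 ✓ · (3,6)2 2/2 ✓
Row 4: (4,0)1 4/4 ✓ · (4,1)1 6/6 ✓ · (4,3)1 5/5 ✓ · (4,4)1 4/4 ✓ · (4,6)2 1/2 ✓
Row 5: (5,0)1 4/4 ✓ · (5,1)1 6/6 ✓ · (5,2)1 6/6 ✓ · (5,3)1 5/5 ✓ · (5,5)1 2/3 ✓
Row 6: (6,0)1 2/2 ✓ · (6,2)1 4/4 ✓ · (6,3)1 3/3 ✓ · (6,6)1 1/1 ✓
All meet the threshold, so the configuration is stable.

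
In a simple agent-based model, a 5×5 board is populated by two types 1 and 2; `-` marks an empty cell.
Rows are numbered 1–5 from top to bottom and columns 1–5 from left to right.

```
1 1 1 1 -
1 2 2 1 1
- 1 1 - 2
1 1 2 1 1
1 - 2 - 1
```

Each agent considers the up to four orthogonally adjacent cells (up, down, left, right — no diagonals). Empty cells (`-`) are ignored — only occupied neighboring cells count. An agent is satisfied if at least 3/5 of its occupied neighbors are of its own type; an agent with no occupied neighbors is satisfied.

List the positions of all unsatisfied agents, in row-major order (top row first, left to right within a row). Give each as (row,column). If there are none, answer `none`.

(2,1), (2,2), (2,3), (2,5), (3,3), (3,5), (4,3), (4,4)

Row 1: (1,1)1 2/2 satisfied · (1,2)1 2/3 satisfied · (1,3)1 2/3 satisfied · (1,4)1 2/2 satisfied
Row 2: (2,1)1 1/2 not · (2,2)2 1/4 not · (2,3)2 1/4 not · (2,4)1 2/3 satisfied · (2,5)1 1/2 not
Row 3: (3,2)1 2/3 satisfied · (3,3)1 1/3 not · (3,5)2 0/2 not
Row 4: (4,1)1 2/2 satisfied · (4,2)1 2/3 satisfied · (4,3)2 1/4 not · (4,4)1 1/2 not · (4,5)1 2/3 satisfied
Row 5: (5,1)1 1/1 satisfied · (5,3)2 1/1 satisfied · (5,5)1 1/1 satisfied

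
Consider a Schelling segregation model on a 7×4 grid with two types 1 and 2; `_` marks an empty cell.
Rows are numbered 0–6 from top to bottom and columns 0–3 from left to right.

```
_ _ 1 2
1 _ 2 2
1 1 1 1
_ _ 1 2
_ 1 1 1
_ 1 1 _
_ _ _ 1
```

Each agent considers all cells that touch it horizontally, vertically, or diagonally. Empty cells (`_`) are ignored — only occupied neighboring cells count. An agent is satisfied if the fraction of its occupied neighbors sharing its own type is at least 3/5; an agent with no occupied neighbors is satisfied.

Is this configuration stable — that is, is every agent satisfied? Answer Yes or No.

Row 0: (0,2)1 0/3 ✗ · (0,3)2 2/3 ✓
Row 1: (1,0)1 2/2 ✓ · (1,2)2 2/6 ✗ · (1,3)2 2/5 ✗
Row 2: (2,0)1 2/2 ✓ · (2,1)1 4/5 ✓ · (2,2)1 3/6 ✗ · (2,3)1 2/5 ✗
Row 3: (3,2)1 6/7 ✓ · (3,3)2 0/5 ✗
Row 4: (4,1)1 4/4 ✓ · (4,2)1 5/6 ✓ · (4,3)1 3/4 ✓
Row 5: (5,1)1 3/3 ✓ · (5,2)1 5/5 ✓
Row 6: (6,3)1 1/1 ✓
For instance (0,2) has only 0/3 same-type neighbors, below 3/5.

No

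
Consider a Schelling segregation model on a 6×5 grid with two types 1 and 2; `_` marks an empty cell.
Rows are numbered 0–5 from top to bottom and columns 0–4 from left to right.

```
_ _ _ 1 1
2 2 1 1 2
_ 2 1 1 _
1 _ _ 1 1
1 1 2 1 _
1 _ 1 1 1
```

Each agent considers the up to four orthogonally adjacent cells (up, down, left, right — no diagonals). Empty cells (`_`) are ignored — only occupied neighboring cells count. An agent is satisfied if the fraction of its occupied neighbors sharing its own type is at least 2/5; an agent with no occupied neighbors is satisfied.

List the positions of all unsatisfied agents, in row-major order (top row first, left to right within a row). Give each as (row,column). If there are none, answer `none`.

(1,4), (4,2)

(0,3)1 2/2 satisfied
(0,4)1 1/2 satisfied
(1,0)2 1/1 satisfied
(1,1)2 2/3 satisfied
(1,2)1 2/3 satisfied
(1,3)1 3/4 satisfied
(1,4)2 0/2 not
(2,1)2 1/2 satisfied
(2,2)1 2/3 satisfied
(2,3)1 3/3 satisfied
(3,0)1 1/1 satisfied
(3,3)1 3/3 satisfied
(3,4)1 1/1 satisfied
(4,0)1 3/3 satisfied
(4,1)1 1/2 satisfied
(4,2)2 0/3 not
(4,3)1 2/3 satisfied
(5,0)1 1/1 satisfied
(5,2)1 1/2 satisfied
(5,3)1 3/3 satisfied
(5,4)1 1/1 satisfied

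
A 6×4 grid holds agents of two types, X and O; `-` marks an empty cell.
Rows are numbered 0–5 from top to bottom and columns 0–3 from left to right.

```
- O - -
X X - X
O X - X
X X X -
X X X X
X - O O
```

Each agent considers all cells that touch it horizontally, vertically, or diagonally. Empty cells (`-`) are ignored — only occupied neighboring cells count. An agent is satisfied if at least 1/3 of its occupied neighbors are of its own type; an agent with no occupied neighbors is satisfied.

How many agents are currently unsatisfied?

(0,1)O 0/2 ✗
(1,0)X 2/4 ✓
(1,1)X 2/4 ✓
(1,3)X 1/1 ✓
(2,0)O 0/5 ✗
(2,1)X 5/6 ✓
(2,3)X 2/2 ✓
(3,0)X 4/5 ✓
(3,1)X 6/7 ✓
(3,2)X 6/6 ✓
(4,0)X 4/4 ✓
(4,1)X 6/7 ✓
(4,2)X 4/6 ✓
(4,3)X 2/4 ✓
(5,0)X 2/2 ✓
(5,2)O 1/4 ✗
(5,3)O 1/3 ✓
Unsatisfied: (0,1), (2,0), (5,2) — 3 in total.

3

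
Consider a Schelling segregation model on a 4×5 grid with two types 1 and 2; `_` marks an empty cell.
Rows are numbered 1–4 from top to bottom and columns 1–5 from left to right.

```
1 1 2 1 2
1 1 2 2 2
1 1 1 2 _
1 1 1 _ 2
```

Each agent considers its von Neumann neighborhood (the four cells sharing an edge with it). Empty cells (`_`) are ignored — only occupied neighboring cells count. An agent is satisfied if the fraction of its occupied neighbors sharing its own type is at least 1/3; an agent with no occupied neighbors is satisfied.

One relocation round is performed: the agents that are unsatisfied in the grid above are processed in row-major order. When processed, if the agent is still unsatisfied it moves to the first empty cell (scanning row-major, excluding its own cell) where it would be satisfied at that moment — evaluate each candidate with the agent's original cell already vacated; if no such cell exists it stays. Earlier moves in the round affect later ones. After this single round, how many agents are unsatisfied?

1

Initially unsatisfied (in order): (1,4).
  (1,4) → (4,4).
Resulting grid:
1 1 2 _ 2
1 1 2 2 2
1 1 1 2 _
1 1 1 1 2
Unsatisfied now: (4,5).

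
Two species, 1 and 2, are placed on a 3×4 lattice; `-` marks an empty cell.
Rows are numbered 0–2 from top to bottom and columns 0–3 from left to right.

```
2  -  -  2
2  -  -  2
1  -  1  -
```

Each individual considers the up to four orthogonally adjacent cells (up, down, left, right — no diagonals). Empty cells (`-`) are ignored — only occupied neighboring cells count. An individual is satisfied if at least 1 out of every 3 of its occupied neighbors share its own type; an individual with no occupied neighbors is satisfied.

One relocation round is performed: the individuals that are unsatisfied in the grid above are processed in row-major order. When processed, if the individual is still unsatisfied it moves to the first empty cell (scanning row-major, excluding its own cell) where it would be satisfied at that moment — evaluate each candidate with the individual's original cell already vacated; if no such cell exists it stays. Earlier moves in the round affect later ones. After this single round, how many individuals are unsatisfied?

0

Initially unsatisfied (in order): (2,0).
  (2,0) → (1,2).
Resulting grid:
2 - - 2
2 - 1 2
- - 1 -
All satisfied now.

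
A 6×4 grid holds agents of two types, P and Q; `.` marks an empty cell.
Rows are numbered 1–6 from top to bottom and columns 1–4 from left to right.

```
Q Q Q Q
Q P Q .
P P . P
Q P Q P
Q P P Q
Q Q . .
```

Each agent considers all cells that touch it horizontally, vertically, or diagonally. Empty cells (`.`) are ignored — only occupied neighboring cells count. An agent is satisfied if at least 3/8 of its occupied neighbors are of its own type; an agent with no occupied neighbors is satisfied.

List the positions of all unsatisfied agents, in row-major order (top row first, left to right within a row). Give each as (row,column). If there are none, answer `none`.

(2,2), (3,4), (4,1), (4,3), (5,2), (5,4)

Row 1: (1,1)Q 2/3 ok · (1,2)Q 4/5 ok · (1,3)Q 3/4 ok · (1,4)Q 2/2 ok
Row 2: (2,1)Q 2/5 ok · (2,2)P 2/7 unhappy · (2,3)Q 3/6 ok
Row 3: (3,1)P 3/5 ok · (3,2)P 3/7 ok · (3,4)P 1/3 unhappy
Row 4: (4,1)Q 1/5 unhappy · (4,2)P 4/7 ok · (4,3)Q 1/7 unhappy · (4,4)P 2/4 ok
Row 5: (5,1)Q 3/5 ok · (5,2)P 2/7 unhappy · (5,3)P 3/6 ok · (5,4)Q 1/3 unhappy
Row 6: (6,1)Q 2/3 ok · (6,2)Q 2/4 ok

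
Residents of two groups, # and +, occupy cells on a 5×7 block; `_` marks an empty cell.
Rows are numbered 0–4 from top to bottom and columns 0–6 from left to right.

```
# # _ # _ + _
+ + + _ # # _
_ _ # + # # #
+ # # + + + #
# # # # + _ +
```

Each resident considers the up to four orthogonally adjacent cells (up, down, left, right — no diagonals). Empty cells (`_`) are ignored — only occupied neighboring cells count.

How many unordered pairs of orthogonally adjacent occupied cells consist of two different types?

Scan each occupied cell's neighbors to the right and below so each pair is counted once.
Row 0: #(0,0)–#(0,1)= #(0,0)–+(1,0)≠ #(0,1)–+(1,1)≠ +(0,5)–#(1,5)≠  → 3/4 unlike.
Row 1: +(1,0)–+(1,1)= +(1,1)–+(1,2)= +(1,2)–#(2,2)≠ #(1,4)–#(1,5)= #(1,4)–#(2,4)= #(1,5)–#(2,5)=  → 1/6 unlike.
Row 2: #(2,2)–+(2,3)≠ #(2,2)–#(3,2)= +(2,3)–#(2,4)≠ +(2,3)–+(3,3)= #(2,4)–#(2,5)= #(2,4)–+(3,4)≠ #(2,5)–#(2,6)= #(2,5)–+(3,5)≠ #(2,6)–#(3,6)=  → 4/9 unlike.
Row 3: +(3,0)–#(3,1)≠ +(3,0)–#(4,0)≠ #(3,1)–#(3,2)= #(3,1)–#(4,1)= #(3,2)–+(3,3)≠ #(3,2)–#(4,2)= +(3,3)–+(3,4)= +(3,3)–#(4,3)≠ +(3,4)–+(3,5)= +(3,4)–+(4,4)= +(3,5)–#(3,6)≠ #(3,6)–+(4,6)≠  → 6/12 unlike.
Row 4: #(4,0)–#(4,1)= #(4,1)–#(4,2)= #(4,2)–#(4,3)= #(4,3)–+(4,4)≠  → 1/4 unlike.
Total adjacent occupied pairs: 35; unlike-type pairs: 15.

15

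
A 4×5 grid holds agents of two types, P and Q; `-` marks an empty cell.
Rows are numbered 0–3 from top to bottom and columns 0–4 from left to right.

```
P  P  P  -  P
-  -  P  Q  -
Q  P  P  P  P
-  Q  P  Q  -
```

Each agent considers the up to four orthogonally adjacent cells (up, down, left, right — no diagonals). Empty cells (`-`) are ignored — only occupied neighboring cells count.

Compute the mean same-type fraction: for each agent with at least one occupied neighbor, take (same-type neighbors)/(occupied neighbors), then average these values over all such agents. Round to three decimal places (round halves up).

(0,0)P 1/1
(0,1)P 2/2
(0,2)P 2/2
(0,4)P — no occupied neighbors
(1,2)P 2/3
(1,3)Q 0/2
(2,0)Q 0/1
(2,1)P 1/3
(2,2)P 4/4
(2,3)P 2/4
(2,4)P 1/1
(3,1)Q 0/2
(3,2)P 1/3
(3,3)Q 0/2
Sum over 13 agents: 1/1 + 2/2 + 2/2 + 2/3 + 0/2 + 0/1 + 1/3 + 4/4 + 2/4 + 1/1 + 0/2 + 1/3 + 0/2 = 41/6; mean = 41/6 ÷ 13 = 41/78 = 0.525641… → 0.526.

0.526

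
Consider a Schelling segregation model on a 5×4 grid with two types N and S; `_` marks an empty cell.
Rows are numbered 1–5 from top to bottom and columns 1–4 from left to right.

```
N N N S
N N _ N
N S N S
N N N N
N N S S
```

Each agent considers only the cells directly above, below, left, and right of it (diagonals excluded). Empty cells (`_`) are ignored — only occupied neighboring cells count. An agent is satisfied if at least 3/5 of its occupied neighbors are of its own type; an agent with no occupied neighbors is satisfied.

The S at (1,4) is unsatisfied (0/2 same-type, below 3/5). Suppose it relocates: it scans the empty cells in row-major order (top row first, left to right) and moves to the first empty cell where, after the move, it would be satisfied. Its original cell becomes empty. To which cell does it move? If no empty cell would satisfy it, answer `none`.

Vacating (1,4). Empty cells in order:
  (2,3): 0/4 same-type → still unsatisfied.

none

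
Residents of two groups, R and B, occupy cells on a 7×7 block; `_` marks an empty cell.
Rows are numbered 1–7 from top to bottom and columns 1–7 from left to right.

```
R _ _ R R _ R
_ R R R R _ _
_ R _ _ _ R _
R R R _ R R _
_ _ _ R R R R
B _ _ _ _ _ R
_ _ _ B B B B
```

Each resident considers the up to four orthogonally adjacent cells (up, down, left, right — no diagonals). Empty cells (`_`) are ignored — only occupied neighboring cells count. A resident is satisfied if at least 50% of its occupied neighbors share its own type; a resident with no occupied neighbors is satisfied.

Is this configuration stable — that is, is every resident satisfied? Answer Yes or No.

Row 1: (1,1)R 0/0 satisfied · (1,4)R 2/2 satisfied · (1,5)R 2/2 satisfied · (1,7)R 0/0 satisfied
Row 2: (2,2)R 2/2 satisfied · (2,3)R 2/2 satisfied · (2,4)R 3/3 satisfied · (2,5)R 2/2 satisfied
Row 3: (3,2)R 2/2 satisfied · (3,6)R 1/1 satisfied
Row 4: (4,1)R 1/1 satisfied · (4,2)R 3/3 satisfied · (4,3)R 1/1 satisfied · (4,5)R 2/2 satisfied · (4,6)R 3/3 satisfied
Row 5: (5,4)R 1/1 satisfied · (5,5)R 3/3 satisfied · (5,6)R 3/3 satisfied · (5,7)R 2/2 satisfied
Row 6: (6,1)B 0/0 satisfied · (6,7)R 1/2 satisfied
Row 7: (7,4)B 1/1 satisfied · (7,5)B 2/2 satisfied · (7,6)B 2/2 satisfied · (7,7)B 1/2 satisfied
All meet the threshold, so the configuration is stable.

Yes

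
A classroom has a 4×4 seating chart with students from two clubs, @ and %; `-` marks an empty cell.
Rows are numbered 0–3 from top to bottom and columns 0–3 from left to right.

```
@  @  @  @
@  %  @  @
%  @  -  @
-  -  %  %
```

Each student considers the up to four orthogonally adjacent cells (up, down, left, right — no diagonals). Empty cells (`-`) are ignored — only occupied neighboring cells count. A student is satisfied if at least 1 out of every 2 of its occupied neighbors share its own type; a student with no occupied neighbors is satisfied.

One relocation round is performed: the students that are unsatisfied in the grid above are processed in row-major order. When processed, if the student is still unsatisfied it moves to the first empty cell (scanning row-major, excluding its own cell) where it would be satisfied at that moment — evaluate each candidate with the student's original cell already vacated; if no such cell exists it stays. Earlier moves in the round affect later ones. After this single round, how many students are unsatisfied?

Initially unsatisfied (in order): (1,0), (1,1), (2,0), (2,1).
  (1,0) → (2,2).
  (1,1) → (1,0).
  (2,0): now satisfied by earlier moves; stays.
  (2,1): now satisfied by earlier moves; stays.
Resulting grid:
@ @ @ @
% - @ @
% @ @ @
- - % %
All satisfied now.

0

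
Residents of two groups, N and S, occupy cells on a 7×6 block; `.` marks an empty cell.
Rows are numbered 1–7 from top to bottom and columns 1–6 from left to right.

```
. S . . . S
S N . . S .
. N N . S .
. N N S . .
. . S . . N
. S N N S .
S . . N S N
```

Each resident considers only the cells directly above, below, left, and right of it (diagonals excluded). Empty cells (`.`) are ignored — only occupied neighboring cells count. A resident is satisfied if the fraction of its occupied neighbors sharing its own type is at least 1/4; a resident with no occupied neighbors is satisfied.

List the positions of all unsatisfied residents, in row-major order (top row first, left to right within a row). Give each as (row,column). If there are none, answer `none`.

(1,2)S 0/1 unhappy
(1,6)S 0/0 ok
(2,1)S 0/1 unhappy
(2,2)N 1/3 ok
(2,5)S 1/1 ok
(3,2)N 3/3 ok
(3,3)N 2/2 ok
(3,5)S 1/1 ok
(4,2)N 2/2 ok
(4,3)N 2/4 ok
(4,4)S 0/1 unhappy
(5,3)S 0/2 unhappy
(5,6)N 0/0 ok
(6,2)S 0/1 unhappy
(6,3)N 1/3 ok
(6,4)N 2/3 ok
(6,5)S 1/2 ok
(7,1)S 0/0 ok
(7,4)N 1/2 ok
(7,5)S 1/3 ok
(7,6)N 0/1 unhappy

(1,2), (2,1), (4,4), (5,3), (6,2), (7,6)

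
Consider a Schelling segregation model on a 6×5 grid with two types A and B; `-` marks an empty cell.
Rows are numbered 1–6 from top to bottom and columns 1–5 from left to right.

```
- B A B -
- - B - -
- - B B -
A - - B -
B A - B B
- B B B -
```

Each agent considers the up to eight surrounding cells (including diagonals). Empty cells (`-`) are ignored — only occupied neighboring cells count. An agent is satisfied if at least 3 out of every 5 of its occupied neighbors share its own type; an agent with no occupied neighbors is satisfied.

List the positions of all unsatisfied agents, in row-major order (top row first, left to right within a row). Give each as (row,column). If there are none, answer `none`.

(1,2), (1,3), (1,4), (4,1), (5,1), (5,2)

(1,2)B 1/2 not
(1,3)A 0/3 not
(1,4)B 1/2 not
(2,3)B 4/5 satisfied
(3,3)B 3/3 satisfied
(3,4)B 3/3 satisfied
(4,1)A 1/2 not
(4,4)B 4/4 satisfied
(5,1)B 1/3 not
(5,2)A 1/4 not
(5,4)B 4/4 satisfied
(5,5)B 3/3 satisfied
(6,2)B 2/3 satisfied
(6,3)B 3/4 satisfied
(6,4)B 3/3 satisfied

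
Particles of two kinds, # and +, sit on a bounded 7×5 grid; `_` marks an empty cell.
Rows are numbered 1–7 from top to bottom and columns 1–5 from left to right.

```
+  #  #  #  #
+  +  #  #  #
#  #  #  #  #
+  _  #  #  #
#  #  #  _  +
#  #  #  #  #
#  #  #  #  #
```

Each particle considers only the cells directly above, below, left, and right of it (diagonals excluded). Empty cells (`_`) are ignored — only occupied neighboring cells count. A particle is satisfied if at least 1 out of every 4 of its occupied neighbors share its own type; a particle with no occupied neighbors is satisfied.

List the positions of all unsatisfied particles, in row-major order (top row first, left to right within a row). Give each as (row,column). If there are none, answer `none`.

(1,1)+ 1/2 ok
(1,2)# 1/3 ok
(1,3)# 3/3 ok
(1,4)# 3/3 ok
(1,5)# 2/2 ok
(2,1)+ 2/3 ok
(2,2)+ 1/4 ok
(2,3)# 3/4 ok
(2,4)# 4/4 ok
(2,5)# 3/3 ok
(3,1)# 1/3 ok
(3,2)# 2/3 ok
(3,3)# 4/4 ok
(3,4)# 4/4 ok
(3,5)# 3/3 ok
(4,1)+ 0/2 unhappy
(4,3)# 3/3 ok
(4,4)# 3/3 ok
(4,5)# 2/3 ok
(5,1)# 2/3 ok
(5,2)# 3/3 ok
(5,3)# 3/3 ok
(5,5)+ 0/2 unhappy
(6,1)# 3/3 ok
(6,2)# 4/4 ok
(6,3)# 4/4 ok
(6,4)# 3/3 ok
(6,5)# 2/3 ok
(7,1)# 2/2 ok
(7,2)# 3/3 ok
(7,3)# 3/3 ok
(7,4)# 3/3 ok
(7,5)# 2/2 ok

(4,1), (5,5)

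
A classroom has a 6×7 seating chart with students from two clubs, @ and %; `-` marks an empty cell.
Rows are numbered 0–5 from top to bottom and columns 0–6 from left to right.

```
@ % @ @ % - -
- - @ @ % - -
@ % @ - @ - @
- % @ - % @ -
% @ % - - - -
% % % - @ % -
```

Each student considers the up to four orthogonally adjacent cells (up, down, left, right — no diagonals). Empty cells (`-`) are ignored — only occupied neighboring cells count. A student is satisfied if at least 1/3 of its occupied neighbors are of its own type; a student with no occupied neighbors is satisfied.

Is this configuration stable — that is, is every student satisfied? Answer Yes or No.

No

(0,0)@ 0/1 unhappy
(0,1)% 0/2 unhappy
(0,2)@ 2/3 ok
(0,3)@ 2/3 ok
(0,4)% 1/2 ok
(1,2)@ 3/3 ok
(1,3)@ 2/3 ok
(1,4)% 1/3 ok
(2,0)@ 0/1 unhappy
(2,1)% 1/3 ok
(2,2)@ 2/3 ok
(2,4)@ 0/2 unhappy
(2,6)@ 0/0 ok
(3,1)% 1/3 ok
(3,2)@ 1/3 ok
(3,4)% 0/2 unhappy
(3,5)@ 0/1 unhappy
(4,0)% 1/2 ok
(4,1)@ 0/4 unhappy
(4,2)% 1/3 ok
(5,0)% 2/2 ok
(5,1)% 2/3 ok
(5,2)% 2/2 ok
(5,4)@ 0/1 unhappy
(5,5)% 0/1 unhappy
For instance (0,0) has only 0/1 same-type neighbors, below 1/3.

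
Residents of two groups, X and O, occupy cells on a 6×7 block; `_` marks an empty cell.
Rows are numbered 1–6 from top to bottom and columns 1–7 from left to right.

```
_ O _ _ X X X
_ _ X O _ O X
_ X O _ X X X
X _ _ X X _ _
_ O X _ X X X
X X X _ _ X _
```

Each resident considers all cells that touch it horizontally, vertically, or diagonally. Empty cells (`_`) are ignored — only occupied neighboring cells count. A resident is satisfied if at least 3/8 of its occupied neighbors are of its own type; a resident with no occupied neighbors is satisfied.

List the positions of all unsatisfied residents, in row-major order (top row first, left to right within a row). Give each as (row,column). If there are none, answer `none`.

(1,2)O 0/1 unhappy
(1,5)X 1/3 unhappy
(1,6)X 3/4 ok
(1,7)X 2/3 ok
(2,3)X 1/4 unhappy
(2,4)O 1/4 unhappy
(2,6)O 0/7 unhappy
(2,7)X 4/5 ok
(3,2)X 2/3 ok
(3,3)O 1/4 unhappy
(3,5)X 3/5 ok
(3,6)X 4/5 ok
(3,7)X 2/3 ok
(4,1)X 1/2 ok
(4,4)X 4/5 ok
(4,5)X 5/5 ok
(5,2)O 0/5 unhappy
(5,3)X 3/4 ok
(5,5)X 4/4 ok
(5,6)X 4/4 ok
(5,7)X 2/2 ok
(6,1)X 1/2 ok
(6,2)X 3/4 ok
(6,3)X 2/3 ok
(6,6)X 3/3 ok

(1,2), (1,5), (2,3), (2,4), (2,6), (3,3), (5,2)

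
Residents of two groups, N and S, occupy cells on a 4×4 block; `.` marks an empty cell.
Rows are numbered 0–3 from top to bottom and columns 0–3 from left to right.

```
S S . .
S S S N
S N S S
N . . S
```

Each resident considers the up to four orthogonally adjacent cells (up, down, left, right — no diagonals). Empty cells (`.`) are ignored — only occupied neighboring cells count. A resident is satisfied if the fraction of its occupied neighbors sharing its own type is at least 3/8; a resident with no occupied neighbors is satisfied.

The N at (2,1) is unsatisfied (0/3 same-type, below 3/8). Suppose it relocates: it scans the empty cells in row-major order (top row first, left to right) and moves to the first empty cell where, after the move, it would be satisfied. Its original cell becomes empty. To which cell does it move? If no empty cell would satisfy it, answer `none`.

Vacating (2,1). Empty cells in order:
  (0,2): 0/2 same-type → still unsatisfied.
  (0,3): 1/1 same-type → satisfied — stop here.

(0,3)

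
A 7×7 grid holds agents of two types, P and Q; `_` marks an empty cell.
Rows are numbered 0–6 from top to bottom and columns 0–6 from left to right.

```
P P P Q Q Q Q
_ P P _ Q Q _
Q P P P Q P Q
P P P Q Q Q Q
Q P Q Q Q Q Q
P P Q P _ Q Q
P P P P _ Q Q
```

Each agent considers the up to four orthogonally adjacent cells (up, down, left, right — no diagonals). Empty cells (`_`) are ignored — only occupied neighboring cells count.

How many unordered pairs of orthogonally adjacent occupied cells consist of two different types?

Scan each occupied cell's neighbors to the right and below so each pair is counted once.
Row 0: P(0,0)–P(0,1)= P(0,1)–P(0,2)= P(0,1)–P(1,1)= P(0,2)–Q(0,3)≠ P(0,2)–P(1,2)= Q(0,3)–Q(0,4)= Q(0,4)–Q(0,5)= Q(0,4)–Q(1,4)= Q(0,5)–Q(0,6)= Q(0,5)–Q(1,5)=  → 1/10 unlike.
Row 1: P(1,1)–P(1,2)= P(1,1)–P(2,1)= P(1,2)–P(2,2)= Q(1,4)–Q(1,5)= Q(1,4)–Q(2,4)= Q(1,5)–P(2,5)≠  → 1/6 unlike.
Row 2: Q(2,0)–P(2,1)≠ Q(2,0)–P(3,0)≠ P(2,1)–P(2,2)= P(2,1)–P(3,1)= P(2,2)–P(2,3)= P(2,2)–P(3,2)= P(2,3)–Q(2,4)≠ P(2,3)–Q(3,3)≠ Q(2,4)–P(2,5)≠ Q(2,4)–Q(3,4)= P(2,5)–Q(2,6)≠ P(2,5)–Q(3,5)≠ Q(2,6)–Q(3,6)=  → 7/13 unlike.
Row 3: P(3,0)–P(3,1)= P(3,0)–Q(4,0)≠ P(3,1)–P(3,2)= P(3,1)–P(4,1)= P(3,2)–Q(3,3)≠ P(3,2)–Q(4,2)≠ Q(3,3)–Q(3,4)= Q(3,3)–Q(4,3)= Q(3,4)–Q(3,5)= Q(3,4)–Q(4,4)= Q(3,5)–Q(3,6)= Q(3,5)–Q(4,5)= Q(3,6)–Q(4,6)=  → 3/13 unlike.
Row 4: Q(4,0)–P(4,1)≠ Q(4,0)–P(5,0)≠ P(4,1)–Q(4,2)≠ P(4,1)–P(5,1)= Q(4,2)–Q(4,3)= Q(4,2)–Q(5,2)= Q(4,3)–Q(4,4)= Q(4,3)–P(5,3)≠ Q(4,4)–Q(4,5)= Q(4,5)–Q(4,6)= Q(4,5)–Q(5,5)= Q(4,6)–Q(5,6)=  → 4/12 unlike.
Row 5: P(5,0)–P(5,1)= P(5,0)–P(6,0)= P(5,1)–Q(5,2)≠ P(5,1)–P(6,1)= Q(5,2)–P(5,3)≠ Q(5,2)–P(6,2)≠ P(5,3)–P(6,3)= Q(5,5)–Q(5,6)= Q(5,5)–Q(6,5)= Q(5,6)–Q(6,6)=  → 3/10 unlike.
Row 6: P(6,0)–P(6,1)= P(6,1)–P(6,2)= P(6,2)–P(6,3)= Q(6,5)–Q(6,6)=  → 0/4 unlike.
Total adjacent occupied pairs: 68; unlike-type pairs: 19.

19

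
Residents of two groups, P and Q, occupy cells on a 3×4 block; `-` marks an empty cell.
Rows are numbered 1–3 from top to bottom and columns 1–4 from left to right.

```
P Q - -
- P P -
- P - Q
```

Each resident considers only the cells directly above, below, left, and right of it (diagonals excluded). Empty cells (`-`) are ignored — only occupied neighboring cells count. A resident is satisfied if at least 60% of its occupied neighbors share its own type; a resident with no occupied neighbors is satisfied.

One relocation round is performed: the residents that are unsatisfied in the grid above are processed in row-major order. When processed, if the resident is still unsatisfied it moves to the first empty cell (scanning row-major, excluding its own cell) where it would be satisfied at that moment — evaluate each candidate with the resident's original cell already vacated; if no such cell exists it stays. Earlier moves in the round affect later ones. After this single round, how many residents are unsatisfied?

0

Initially unsatisfied (in order): (1,1), (1,2).
  (1,1) → (1,4).
  (1,2) → (1,1).
Resulting grid:
Q - - P
- P P -
- P - Q
All satisfied now.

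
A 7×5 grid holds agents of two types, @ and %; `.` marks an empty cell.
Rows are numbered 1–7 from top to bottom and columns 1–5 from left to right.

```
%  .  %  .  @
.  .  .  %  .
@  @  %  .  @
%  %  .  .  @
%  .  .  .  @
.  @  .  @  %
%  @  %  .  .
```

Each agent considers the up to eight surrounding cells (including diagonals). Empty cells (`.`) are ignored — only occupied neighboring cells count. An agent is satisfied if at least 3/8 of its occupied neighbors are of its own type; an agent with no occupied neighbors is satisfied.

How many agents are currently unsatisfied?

Row 1: (1,1)% 0/0 satisfied · (1,3)% 1/1 satisfied · (1,5)@ 0/1 not
Row 2: (2,4)% 2/4 satisfied
Row 3: (3,1)@ 1/3 not · (3,2)@ 1/4 not · (3,3)% 2/3 satisfied · (3,5)@ 1/2 satisfied
Row 4: (4,1)% 2/4 satisfied · (4,2)% 3/5 satisfied · (4,5)@ 2/2 satisfied
Row 5: (5,1)% 2/3 satisfied · (5,5)@ 2/3 satisfied
Row 6: (6,2)@ 1/4 not · (6,4)@ 1/3 not · (6,5)% 0/2 not
Row 7: (7,1)% 0/2 not · (7,2)@ 1/3 not · (7,3)% 0/3 not
Unsatisfied: (1,5), (3,1), (3,2), (6,2), (6,4), (6,5), (7,1), (7,2), (7,3) — 9 in total.

9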